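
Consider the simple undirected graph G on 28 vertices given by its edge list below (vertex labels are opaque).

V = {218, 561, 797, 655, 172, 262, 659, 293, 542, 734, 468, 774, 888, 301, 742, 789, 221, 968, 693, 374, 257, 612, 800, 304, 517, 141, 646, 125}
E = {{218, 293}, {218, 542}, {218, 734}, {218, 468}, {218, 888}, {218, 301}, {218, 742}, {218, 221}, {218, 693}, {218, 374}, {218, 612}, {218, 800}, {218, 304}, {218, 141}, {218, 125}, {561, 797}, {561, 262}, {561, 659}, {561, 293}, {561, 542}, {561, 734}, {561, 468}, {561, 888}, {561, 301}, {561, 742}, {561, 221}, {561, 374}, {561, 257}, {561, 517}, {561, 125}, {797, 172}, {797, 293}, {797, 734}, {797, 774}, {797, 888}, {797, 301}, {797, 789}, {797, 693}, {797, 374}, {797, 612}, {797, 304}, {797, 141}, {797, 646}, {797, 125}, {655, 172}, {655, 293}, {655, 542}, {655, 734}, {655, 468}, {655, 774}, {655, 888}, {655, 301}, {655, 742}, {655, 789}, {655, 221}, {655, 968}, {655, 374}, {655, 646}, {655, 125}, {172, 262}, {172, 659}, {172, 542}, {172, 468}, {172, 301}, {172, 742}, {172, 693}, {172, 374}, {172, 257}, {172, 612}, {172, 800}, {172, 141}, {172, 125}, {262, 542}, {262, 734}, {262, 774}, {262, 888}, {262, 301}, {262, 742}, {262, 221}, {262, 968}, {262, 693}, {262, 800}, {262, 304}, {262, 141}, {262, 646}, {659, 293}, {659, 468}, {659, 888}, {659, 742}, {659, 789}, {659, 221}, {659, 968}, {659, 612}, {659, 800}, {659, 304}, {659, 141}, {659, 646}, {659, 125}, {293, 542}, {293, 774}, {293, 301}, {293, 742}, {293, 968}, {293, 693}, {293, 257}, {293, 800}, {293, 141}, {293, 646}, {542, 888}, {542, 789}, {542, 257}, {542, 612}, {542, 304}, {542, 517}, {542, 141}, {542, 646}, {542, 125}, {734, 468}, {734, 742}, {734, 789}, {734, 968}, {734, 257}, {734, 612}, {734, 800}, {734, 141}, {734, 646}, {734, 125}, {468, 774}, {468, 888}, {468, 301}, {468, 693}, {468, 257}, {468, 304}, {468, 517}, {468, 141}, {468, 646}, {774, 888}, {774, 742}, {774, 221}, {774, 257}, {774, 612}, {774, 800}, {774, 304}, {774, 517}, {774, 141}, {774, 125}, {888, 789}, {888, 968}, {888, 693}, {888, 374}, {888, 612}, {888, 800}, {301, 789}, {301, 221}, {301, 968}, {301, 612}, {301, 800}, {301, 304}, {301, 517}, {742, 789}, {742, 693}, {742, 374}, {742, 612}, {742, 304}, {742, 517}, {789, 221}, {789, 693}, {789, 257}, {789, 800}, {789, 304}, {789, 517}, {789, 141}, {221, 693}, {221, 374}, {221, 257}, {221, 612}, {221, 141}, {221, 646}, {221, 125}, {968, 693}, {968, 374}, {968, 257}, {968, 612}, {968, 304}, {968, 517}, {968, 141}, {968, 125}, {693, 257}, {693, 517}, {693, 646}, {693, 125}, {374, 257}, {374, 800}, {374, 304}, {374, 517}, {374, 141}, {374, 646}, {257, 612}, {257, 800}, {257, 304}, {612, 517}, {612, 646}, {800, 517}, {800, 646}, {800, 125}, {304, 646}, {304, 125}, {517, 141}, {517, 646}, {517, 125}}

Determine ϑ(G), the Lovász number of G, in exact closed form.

Vertex 789 has 15 neighbors: 797, 655, 659, 542, 734, 888, 301, 742, 221, 693, 257, 800, 304, 517, 141.
Vertex 468 has 15 neighbors: 218, 561, 655, 172, 659, 734, 774, 888, 301, 693, 257, 304, 517, 141, 646.
Vertex 304 has 15 neighbors: 218, 797, 262, 659, 542, 468, 774, 301, 742, 789, 968, 374, 257, 646, 125.
N(646) = {797, 655, 262, 659, 293, 542, 734, 468, 221, 693, 374, 612, 800, 304, 517}, |N(646)| = 15.
deg(v) = 15 for all v (|V|=28); Kneser-type, 2-subsets of [8].
A has 3 distinct eigenvalues ≈ [15.0, 1.0, -5.0].
Lovász (edge-transitive): ϑ = −28·(-5)/((15)−(-5)) = 7.
Numerically 7.0000.

7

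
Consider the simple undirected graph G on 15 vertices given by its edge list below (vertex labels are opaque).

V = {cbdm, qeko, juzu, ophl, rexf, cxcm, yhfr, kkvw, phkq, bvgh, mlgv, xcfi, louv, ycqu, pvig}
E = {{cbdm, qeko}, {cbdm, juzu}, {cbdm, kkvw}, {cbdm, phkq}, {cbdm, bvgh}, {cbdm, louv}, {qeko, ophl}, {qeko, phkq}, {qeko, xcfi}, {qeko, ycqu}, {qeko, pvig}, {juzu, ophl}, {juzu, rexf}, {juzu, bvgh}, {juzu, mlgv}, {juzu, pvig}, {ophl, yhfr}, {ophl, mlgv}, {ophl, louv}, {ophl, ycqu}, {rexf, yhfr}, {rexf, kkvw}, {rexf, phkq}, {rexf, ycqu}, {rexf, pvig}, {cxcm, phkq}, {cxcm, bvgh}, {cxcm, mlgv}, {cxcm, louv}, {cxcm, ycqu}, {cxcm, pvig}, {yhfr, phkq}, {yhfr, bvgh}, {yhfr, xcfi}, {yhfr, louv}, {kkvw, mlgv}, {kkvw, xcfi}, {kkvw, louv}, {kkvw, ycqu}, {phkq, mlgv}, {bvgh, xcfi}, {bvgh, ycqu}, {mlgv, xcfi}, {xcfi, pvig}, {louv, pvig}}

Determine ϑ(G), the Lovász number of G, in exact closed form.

5

N(cbdm) = {qeko, juzu, kkvw, phkq, bvgh, louv}, |N(cbdm)| = 6.
Vertex yhfr has 6 neighbors: ophl, rexf, phkq, bvgh, xcfi, louv.
N(cxcm) = {phkq, bvgh, mlgv, louv, ycqu, pvig}, |N(cxcm)| = 6.
N(ycqu) = {qeko, ophl, rexf, cxcm, kkvw, bvgh}, |N(ycqu)| = 6.
deg(v) = 6 for all v (|V|=15); Kneser K(6,2) on C(6,2)=15 vertices.
The 3 distinct eigenvalues: [6.0, 1.0, -3.0].
−15·(-3) / ((6)−(-3)) = 5 = ϑ(G).
≈ 5.000000000 (to 9 d.p.).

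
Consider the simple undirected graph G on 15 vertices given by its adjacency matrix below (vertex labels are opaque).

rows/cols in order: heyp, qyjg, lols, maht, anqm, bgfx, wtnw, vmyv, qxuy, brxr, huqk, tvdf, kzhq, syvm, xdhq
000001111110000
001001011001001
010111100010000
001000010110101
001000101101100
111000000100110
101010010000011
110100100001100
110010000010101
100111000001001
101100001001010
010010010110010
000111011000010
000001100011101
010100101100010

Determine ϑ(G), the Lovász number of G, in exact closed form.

5

N(xdhq) = {qyjg, maht, wtnw, qxuy, brxr, syvm}, |N(xdhq)| = 6.
deg(bgfx) = 6; N(bgfx) = {heyp, qyjg, lols, brxr, kzhq, syvm}.
N(anqm) = {lols, wtnw, qxuy, brxr, tvdf, kzhq}, |N(anqm)| = 6.
Vertex kzhq has 6 neighbors: maht, anqm, bgfx, vmyv, qxuy, syvm.
deg(v) = 6 for all v (|V|=15); Kneser K(6,2) on C(6,2)=15 vertices.
A has 3 distinct eigenvalues ≈ [6.0, 1.0, -3.0].
Lovász (edge-transitive): ϑ = −15·(-3)/((6)−(-3)) = 5.
= 5.000000000… (decimal).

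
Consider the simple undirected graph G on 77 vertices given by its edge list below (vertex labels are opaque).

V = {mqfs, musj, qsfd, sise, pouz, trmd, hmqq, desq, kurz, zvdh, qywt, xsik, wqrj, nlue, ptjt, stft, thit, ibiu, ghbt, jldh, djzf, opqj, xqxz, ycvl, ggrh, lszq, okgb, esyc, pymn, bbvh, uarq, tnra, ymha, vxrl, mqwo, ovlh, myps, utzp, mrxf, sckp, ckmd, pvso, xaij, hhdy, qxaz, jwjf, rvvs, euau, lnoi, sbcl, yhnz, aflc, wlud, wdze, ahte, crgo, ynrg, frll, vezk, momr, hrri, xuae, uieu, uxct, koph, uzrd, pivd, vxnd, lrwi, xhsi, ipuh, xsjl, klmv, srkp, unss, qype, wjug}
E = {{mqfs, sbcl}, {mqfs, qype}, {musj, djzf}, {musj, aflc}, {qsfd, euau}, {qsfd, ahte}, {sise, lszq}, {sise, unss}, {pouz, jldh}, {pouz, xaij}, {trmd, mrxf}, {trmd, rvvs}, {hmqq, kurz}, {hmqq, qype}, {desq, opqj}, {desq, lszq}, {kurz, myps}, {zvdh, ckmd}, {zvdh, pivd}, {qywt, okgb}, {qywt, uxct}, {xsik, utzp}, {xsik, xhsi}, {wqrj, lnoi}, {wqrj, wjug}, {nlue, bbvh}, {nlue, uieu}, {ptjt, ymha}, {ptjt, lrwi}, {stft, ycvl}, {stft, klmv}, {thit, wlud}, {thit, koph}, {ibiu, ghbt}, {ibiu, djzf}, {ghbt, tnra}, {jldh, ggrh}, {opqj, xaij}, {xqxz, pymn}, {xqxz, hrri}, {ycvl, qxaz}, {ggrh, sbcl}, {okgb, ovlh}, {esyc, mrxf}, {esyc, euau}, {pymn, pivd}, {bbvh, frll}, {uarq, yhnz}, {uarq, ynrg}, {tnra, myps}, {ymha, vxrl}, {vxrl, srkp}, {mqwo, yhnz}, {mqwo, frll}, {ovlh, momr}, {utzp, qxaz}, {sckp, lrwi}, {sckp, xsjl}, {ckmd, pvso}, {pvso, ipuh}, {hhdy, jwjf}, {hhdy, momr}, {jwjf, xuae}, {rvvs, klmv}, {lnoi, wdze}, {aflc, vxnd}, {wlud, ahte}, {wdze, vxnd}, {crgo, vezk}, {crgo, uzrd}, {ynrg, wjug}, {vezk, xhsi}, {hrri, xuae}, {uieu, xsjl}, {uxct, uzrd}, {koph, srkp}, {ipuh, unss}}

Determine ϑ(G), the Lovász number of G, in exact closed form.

N(pouz) = {jldh, xaij}, |N(pouz)| = 2.
deg(musj) = 2; N(musj) = {djzf, aflc}.
N(sckp) = {lrwi, xsjl}, |N(sckp)| = 2.
deg(xsjl) = 2; N(xsjl) = {sckp, uieu}.
2-regular, N=77; the odd cycle C_{77}.
spec(A) ≈ [2.0, 1.993, 1.973, 1.94, 1.894, 1.836, 1.765, 1.683, 1.589, 1.484, 1.37, 1.247, 1.115, 0.976, 0.831, 0.68, 0.524, 0.365, 0.204, 0.041, -0.122, -0.285, -0.445, -0.602, -0.756, -0.904, -1.047, -1.182, -1.31, -1.429, -1.538, -1.637, -1.725, -1.802, -1.867, -1.919, -1.959, -1.985, -1.998] (distinct, 3 d.p.).
λ_max=2, λ_min=-2*cos(pi/77); ϑ = −77·λ_min/(λ_max−λ_min) = 77*cos(pi/77)/(cos(pi/77) + 1).
ϑ(G) ≈ 38.4839735.
α=38, χ(Ḡ)=39; ϑ=77*cos(pi/77)/(cos(pi/77) + 1) lies between (both strict).

77*cos(pi/77)/(cos(pi/77) + 1)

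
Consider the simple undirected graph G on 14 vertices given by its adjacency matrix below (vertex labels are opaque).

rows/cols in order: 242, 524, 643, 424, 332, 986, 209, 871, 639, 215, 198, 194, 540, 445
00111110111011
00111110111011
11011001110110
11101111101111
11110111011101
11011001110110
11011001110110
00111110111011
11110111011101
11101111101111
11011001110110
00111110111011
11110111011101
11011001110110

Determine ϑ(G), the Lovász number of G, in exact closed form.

Vertex 194 has 10 neighbors: 643, 424, 332, 986, 209, 639, 215, 198, 540, 445.
Vertex 445 has 9 neighbors: 242, 524, 424, 332, 871, 639, 215, 194, 540.
Vertex 424 has 12 neighbors: 242, 524, 643, 332, 986, 209, 871, 639, 198, 194, 540, 445.
N(643) = {242, 524, 424, 332, 871, 639, 215, 194, 540}, |N(643)| = 9.
Complete 4-partite, parts [5, 4, 3, 2]: perfect, ϑ = α = 5.
= 5.00000… (decimal).
Check 5 ≤ 5 ≤ 5: collapsed.

5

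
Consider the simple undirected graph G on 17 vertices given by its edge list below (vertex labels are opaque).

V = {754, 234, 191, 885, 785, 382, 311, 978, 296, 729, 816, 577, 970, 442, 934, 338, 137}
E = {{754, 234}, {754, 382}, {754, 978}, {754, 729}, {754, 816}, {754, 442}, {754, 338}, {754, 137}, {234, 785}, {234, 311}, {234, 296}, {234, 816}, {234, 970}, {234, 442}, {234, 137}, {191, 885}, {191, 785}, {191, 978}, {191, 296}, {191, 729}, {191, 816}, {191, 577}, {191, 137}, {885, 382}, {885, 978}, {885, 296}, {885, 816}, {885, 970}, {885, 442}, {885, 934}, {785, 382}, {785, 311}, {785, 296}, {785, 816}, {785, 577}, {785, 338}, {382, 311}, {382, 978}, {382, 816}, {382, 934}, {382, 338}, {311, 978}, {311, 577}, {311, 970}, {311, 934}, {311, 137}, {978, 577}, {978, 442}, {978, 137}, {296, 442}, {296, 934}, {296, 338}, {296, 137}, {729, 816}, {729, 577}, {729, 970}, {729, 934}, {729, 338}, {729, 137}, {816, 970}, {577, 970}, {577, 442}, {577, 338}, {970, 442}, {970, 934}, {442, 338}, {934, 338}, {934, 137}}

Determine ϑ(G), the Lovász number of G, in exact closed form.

sqrt(17)

Vertex 978 has 8 neighbors: 754, 191, 885, 382, 311, 577, 442, 137.
deg(191) = 8; N(191) = {885, 785, 978, 296, 729, 816, 577, 137}.
deg(442) = 8; N(442) = {754, 234, 885, 978, 296, 577, 970, 338}.
N(382) = {754, 885, 785, 311, 978, 816, 934, 338}, |N(382)| = 8.
deg(v) = 8 for all v (|V|=17); strongly regular (17,8,3,4).
A has 3 distinct eigenvalues ≈ [8.0, 1.562, -2.562].
Lovász (edge-transitive): ϑ = −17·(-sqrt(17)/2 - 1/2)/((8)−(-sqrt(17)/2 - 1/2)) = sqrt(17).
= 4.123106… (decimal).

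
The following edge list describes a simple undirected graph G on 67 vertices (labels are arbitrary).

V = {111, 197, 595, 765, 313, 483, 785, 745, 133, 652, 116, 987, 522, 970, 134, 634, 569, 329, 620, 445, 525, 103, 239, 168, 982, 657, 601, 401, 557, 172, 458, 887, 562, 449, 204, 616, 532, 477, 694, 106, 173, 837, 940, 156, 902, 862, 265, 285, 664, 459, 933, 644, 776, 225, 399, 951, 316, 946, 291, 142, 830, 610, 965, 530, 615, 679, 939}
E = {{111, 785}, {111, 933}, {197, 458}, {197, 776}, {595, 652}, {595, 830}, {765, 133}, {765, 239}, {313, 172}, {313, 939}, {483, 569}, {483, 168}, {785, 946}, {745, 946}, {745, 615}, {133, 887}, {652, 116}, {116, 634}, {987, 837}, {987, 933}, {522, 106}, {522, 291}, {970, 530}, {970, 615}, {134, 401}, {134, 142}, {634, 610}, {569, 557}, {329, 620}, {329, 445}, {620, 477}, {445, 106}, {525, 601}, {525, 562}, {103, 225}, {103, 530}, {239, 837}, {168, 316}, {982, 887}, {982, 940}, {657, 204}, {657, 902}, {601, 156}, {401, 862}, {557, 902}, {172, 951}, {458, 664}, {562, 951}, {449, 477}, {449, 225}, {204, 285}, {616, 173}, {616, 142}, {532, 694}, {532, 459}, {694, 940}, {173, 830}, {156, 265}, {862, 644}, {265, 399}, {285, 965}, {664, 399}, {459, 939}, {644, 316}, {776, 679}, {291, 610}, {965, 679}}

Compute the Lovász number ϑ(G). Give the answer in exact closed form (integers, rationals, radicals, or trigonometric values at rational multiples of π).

67*cos(pi/67)/(cos(pi/67) + 1)

Vertex 644 has 2 neighbors: 862, 316.
Vertex 634 has 2 neighbors: 116, 610.
Vertex 239 has 2 neighbors: 765, 837.
Vertex 939 has 2 neighbors: 313, 459.
Regular of degree 2 on 67 vertices: this is C_{67}, the 67-cycle.
The 34 distinct eigenvalues: [2.0, 1.9912, 1.9649, 1.9214, 1.8609, 1.7841, 1.6917, 1.5843, 1.4631, 1.3289, 1.1831, 1.0269, 0.8617, 0.6889, 0.5101, 0.3268, 0.1406, -0.0469, -0.2339, -0.4189, -0.6002, -0.7762, -0.9454, -1.1063, -1.2574, -1.3975, -1.5254, -1.6398, -1.7398, -1.8245, -1.8932, -1.9453, -1.9802, -1.9978].
ϑ = −N·λ_min/(λ_max−λ_min) = −67·(-2*cos(pi/67))/(2−(-2*cos(pi/67))) = 67*cos(pi/67)/(cos(pi/67) + 1).
= 33.481580… (decimal).
33 ≤ 67*cos(pi/67)/(cos(pi/67) + 1) ≤ 34: both strict.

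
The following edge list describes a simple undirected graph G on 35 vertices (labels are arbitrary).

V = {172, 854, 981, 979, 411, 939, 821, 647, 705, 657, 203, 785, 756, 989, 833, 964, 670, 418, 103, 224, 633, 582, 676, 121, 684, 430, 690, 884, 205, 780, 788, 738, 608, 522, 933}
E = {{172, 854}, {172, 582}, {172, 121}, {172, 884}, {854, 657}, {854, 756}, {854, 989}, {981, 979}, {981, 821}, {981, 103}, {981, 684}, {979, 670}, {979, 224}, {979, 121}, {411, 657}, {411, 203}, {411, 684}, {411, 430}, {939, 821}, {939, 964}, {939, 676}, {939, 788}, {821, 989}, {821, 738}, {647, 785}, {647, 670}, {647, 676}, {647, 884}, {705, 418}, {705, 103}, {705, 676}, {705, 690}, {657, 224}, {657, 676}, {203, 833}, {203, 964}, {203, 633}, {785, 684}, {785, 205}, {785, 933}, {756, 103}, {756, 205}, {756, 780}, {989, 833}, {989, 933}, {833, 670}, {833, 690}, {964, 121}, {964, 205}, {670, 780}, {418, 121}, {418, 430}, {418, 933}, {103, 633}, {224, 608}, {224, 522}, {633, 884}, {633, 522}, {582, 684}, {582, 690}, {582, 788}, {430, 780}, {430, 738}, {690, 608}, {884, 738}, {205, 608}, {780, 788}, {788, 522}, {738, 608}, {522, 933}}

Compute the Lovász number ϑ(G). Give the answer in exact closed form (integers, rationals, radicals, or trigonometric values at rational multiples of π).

Vertex 989 has 4 neighbors: 854, 821, 833, 933.
Vertex 690 has 4 neighbors: 705, 833, 582, 608.
Vertex 224 has 4 neighbors: 979, 657, 608, 522.
deg(633) = 4; N(633) = {203, 103, 884, 522}.
Regular of degree 4 on 35 vertices: Kneser K(7,3) on C(7,3)=35 vertices.
Distinct eigenvalues (to 4 d.p.): [4.0, 2.0, -1.0, -3.0].
ϑ = −N·λ_min/(λ_max−λ_min) = −35·(-3)/(4−(-3)) = 15.
≈ 15.00000000 (to 8 d.p.).

15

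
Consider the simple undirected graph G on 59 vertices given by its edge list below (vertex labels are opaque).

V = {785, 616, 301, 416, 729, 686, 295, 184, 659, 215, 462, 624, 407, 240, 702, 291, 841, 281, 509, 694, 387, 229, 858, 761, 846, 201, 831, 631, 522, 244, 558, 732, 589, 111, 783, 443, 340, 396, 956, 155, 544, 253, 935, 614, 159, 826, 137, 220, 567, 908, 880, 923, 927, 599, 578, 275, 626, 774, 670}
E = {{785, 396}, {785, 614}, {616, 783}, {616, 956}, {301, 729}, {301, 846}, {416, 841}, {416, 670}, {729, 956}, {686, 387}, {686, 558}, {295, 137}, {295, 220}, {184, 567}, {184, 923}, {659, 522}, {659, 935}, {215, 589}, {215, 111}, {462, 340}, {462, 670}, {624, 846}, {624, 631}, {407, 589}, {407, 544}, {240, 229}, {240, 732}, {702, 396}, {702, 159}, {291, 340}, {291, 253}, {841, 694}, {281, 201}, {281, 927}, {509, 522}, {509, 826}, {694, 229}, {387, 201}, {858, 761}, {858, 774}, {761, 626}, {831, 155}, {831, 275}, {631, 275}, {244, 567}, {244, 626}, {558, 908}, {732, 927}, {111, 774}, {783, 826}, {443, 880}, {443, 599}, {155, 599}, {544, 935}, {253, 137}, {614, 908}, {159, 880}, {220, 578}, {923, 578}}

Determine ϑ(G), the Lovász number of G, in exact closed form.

deg(220) = 2; N(220) = {295, 578}.
deg(275) = 2; N(275) = {831, 631}.
Vertex 686 has 2 neighbors: 387, 558.
Vertex 184 has 2 neighbors: 567, 923.
deg(v) = 2 for all v (|V|=59); this is C_{59}, the 59-cycle.
Distinct eigenvalues (to 4 d.p.): [2.0, 1.9887, 1.9548, 1.8988, 1.8213, 1.7231, 1.6054, 1.4695, 1.317, 1.1496, 0.9691, 0.7776, 0.5774, 0.3706, 0.1596, -0.0532, -0.2655, -0.4747, -0.6785, -0.8746, -1.0608, -1.235, -1.3953, -1.5397, -1.6666, -1.7747, -1.8627, -1.9295, -1.9745, -1.9972].
−59·(-2*cos(pi/59)) / ((2)−(-2*cos(pi/59))) = 59*cos(pi/59)/(cos(pi/59) + 1) = ϑ(G).
≈ 29.479080 (to 6 d.p.).
Lovász sandwich 29 ≤ 59*cos(pi/59)/(cos(pi/59) + 1) ≤ 30: both strict.

59*cos(pi/59)/(cos(pi/59) + 1)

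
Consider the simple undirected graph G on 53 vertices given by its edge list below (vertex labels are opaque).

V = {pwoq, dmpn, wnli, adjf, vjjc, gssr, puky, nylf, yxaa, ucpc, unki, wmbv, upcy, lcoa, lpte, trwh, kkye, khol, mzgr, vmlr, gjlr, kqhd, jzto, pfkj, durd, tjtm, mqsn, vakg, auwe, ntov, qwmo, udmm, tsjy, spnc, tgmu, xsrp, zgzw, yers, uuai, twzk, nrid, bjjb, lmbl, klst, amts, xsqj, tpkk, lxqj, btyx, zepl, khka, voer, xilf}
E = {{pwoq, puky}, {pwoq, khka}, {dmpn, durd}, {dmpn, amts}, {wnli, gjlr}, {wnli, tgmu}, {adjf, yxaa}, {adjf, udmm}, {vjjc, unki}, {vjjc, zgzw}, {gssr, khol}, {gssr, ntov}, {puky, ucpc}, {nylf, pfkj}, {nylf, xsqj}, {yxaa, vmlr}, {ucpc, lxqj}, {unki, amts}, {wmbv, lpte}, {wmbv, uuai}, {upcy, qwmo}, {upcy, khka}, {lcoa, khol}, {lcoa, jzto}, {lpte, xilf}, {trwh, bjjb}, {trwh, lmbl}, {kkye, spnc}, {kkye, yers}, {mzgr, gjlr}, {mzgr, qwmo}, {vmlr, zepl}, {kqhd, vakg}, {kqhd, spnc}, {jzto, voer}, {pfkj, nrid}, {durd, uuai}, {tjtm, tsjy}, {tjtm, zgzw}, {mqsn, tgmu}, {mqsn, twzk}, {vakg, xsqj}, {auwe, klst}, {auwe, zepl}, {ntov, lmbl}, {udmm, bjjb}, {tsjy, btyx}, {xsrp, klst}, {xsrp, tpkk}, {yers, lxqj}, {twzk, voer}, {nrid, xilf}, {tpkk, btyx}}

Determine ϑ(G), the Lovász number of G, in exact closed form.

N(vjjc) = {unki, zgzw}, |N(vjjc)| = 2.
deg(wnli) = 2; N(wnli) = {gjlr, tgmu}.
Vertex khol has 2 neighbors: gssr, lcoa.
Vertex ucpc has 2 neighbors: puky, lxqj.
G on 53 vertices is 2-regular; connected 2-regular on 53 ⇒ C_{53}.
spec(A) ≈ [2.0, 1.986, 1.944, 1.8748, 1.7793, 1.6588, 1.515, 1.35, 1.166, 0.9656, 0.7517, 0.5272, 0.2953, 0.0593, -0.1776, -0.412, -0.6405, -0.8601, -1.0676, -1.2602, -1.435, -1.5897, -1.7221, -1.8303, -1.9128, -1.9685, -1.9965] (distinct, 4 d.p.).
Lovász: ϑ = −53(-2*cos(pi/53))/(2+-(-1)*2*cos(pi/53)) = 53*cos(pi/53)/(cos(pi/53) + 1).
ϑ(G) ≈ 26.476708993.
26 ≤ 53*cos(pi/53)/(cos(pi/53) + 1) ≤ 27: both strict.

53*cos(pi/53)/(cos(pi/53) + 1)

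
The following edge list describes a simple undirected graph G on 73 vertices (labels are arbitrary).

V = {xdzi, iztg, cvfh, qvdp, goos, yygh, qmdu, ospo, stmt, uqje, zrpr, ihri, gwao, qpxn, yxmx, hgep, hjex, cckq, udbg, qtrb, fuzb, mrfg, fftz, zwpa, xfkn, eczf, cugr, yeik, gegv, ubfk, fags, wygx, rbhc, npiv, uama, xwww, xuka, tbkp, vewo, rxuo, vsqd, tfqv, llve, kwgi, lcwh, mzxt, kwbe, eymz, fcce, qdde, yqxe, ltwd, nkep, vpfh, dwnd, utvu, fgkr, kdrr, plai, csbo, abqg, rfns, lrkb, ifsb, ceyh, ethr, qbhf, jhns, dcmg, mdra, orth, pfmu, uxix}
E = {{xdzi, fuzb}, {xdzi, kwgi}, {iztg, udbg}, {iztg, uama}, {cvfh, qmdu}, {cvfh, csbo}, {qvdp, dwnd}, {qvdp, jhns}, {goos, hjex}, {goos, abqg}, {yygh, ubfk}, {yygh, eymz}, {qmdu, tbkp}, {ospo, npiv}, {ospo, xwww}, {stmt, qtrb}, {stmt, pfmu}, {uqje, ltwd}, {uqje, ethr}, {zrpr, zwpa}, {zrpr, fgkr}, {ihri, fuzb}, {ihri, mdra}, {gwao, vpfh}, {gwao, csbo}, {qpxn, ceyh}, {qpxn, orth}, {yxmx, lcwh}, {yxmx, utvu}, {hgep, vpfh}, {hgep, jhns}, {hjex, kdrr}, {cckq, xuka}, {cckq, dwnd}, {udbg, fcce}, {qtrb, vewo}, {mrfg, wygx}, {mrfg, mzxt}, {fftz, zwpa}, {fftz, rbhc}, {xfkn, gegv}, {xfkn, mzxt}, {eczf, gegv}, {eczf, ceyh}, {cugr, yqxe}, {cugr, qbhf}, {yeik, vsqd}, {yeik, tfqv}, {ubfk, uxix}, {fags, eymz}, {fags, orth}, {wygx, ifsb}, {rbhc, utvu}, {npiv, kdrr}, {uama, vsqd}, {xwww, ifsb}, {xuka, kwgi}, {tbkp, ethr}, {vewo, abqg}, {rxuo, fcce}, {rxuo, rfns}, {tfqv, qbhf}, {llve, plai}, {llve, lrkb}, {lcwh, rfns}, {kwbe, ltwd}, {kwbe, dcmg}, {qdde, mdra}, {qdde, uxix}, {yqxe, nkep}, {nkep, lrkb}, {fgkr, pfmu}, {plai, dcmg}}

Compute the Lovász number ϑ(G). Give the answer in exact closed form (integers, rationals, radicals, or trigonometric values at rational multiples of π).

Vertex kwgi has 2 neighbors: xdzi, xuka.
N(utvu) = {yxmx, rbhc}, |N(utvu)| = 2.
N(hjex) = {goos, kdrr}, |N(hjex)| = 2.
deg(lrkb) = 2; N(lrkb) = {llve, nkep}.
G on 73 vertices is 2-regular; this is C_{73}, the 73-cycle.
spec(A) ≈ [2.0, 1.992596, 1.97044, 1.933696, 1.882635, 1.817635, 1.739179, 1.647846, 1.544313, 1.429347, 1.303798, 1.168596, 1.024743, 0.873302, 0.715396, 0.552194, 0.384903, 0.214763, 0.043032, -0.129017, -0.300111, -0.468983, -0.634383, -0.795086, -0.949902, -1.097686, -1.237343, -1.367839, -1.488208, -1.597559, -1.695082, -1.780055, -1.85185, -1.909934, -1.953877, -1.983355, -1.998148] (distinct, 6 d.p.).
Lovász (edge-transitive): ϑ = −73·(-2*cos(pi/73))/((2)−(-2*cos(pi/73))) = 73*cos(pi/73)/(cos(pi/73) + 1).
= 36.4831… (decimal).
Sandwich: α(G)=36 ≤ ϑ(G)=73*cos(pi/73)/(cos(pi/73) + 1) ≤ χ(Ḡ)=37 (both strict).

73*cos(pi/73)/(cos(pi/73) + 1)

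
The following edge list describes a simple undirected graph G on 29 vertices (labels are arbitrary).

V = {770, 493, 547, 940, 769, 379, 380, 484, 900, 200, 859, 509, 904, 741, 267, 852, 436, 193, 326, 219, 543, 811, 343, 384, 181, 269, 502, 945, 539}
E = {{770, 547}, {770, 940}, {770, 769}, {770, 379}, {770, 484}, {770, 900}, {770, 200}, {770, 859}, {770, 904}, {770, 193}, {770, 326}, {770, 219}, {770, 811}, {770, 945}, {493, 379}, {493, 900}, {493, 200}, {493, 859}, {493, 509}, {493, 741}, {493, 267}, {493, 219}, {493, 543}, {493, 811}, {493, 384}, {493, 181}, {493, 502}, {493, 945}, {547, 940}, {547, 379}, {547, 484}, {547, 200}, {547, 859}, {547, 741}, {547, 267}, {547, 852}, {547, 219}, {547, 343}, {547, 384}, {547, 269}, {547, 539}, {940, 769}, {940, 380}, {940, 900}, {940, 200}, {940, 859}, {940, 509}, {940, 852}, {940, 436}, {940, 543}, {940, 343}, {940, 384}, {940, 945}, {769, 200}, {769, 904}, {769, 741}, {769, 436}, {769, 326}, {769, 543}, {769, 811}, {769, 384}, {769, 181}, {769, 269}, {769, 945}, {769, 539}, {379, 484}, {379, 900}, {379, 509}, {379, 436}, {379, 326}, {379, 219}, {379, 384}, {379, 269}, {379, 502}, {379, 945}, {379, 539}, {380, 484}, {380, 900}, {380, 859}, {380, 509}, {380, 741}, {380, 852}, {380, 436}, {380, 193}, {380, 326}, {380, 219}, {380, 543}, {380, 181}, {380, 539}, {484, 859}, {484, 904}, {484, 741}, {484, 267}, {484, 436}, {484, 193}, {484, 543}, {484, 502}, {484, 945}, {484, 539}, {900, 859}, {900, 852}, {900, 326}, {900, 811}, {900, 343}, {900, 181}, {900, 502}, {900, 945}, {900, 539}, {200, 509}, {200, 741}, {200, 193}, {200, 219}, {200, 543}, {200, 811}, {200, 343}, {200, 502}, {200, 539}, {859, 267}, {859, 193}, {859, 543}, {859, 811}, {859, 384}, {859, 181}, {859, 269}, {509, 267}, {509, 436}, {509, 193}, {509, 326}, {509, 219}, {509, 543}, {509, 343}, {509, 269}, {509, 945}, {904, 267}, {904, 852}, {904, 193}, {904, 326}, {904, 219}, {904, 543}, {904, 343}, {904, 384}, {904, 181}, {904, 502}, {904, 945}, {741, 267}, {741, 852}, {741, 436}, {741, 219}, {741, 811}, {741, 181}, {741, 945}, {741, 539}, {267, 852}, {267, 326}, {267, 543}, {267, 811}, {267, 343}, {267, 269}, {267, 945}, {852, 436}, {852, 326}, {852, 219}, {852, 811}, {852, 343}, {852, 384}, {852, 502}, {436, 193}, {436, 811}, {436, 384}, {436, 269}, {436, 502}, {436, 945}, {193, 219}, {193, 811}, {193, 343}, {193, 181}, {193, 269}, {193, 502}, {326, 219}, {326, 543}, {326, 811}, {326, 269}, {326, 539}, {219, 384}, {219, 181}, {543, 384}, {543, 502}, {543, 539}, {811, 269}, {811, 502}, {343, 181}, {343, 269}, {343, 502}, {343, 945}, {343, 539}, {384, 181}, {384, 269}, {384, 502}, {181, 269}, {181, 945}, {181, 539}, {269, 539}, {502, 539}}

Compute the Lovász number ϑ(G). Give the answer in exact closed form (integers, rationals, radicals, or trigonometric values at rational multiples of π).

deg(904) = 14; N(904) = {770, 769, 484, 267, 852, 193, 326, 219, 543, 343, 384, 181, 502, 945}.
Vertex 379 has 14 neighbors: 770, 493, 547, 484, 900, 509, 436, 326, 219, 384, 269, 502, 945, 539.
deg(502) = 14; N(502) = {493, 379, 484, 900, 200, 904, 852, 436, 193, 543, 811, 343, 384, 539}.
deg(509) = 14; N(509) = {493, 940, 379, 380, 200, 267, 436, 193, 326, 219, 543, 343, 269, 945}.
14-regular, N=29; strongly regular (29,14,6,7).
The 3 distinct eigenvalues: [14.0, 2.192582, -3.192582].
With N=29: ϑ(G) = 29·(-(-sqrt(29)/2 - 1/2))/(14−(-sqrt(29)/2 - 1/2)) = sqrt(29).
Numerically 5.385165.

sqrt(29)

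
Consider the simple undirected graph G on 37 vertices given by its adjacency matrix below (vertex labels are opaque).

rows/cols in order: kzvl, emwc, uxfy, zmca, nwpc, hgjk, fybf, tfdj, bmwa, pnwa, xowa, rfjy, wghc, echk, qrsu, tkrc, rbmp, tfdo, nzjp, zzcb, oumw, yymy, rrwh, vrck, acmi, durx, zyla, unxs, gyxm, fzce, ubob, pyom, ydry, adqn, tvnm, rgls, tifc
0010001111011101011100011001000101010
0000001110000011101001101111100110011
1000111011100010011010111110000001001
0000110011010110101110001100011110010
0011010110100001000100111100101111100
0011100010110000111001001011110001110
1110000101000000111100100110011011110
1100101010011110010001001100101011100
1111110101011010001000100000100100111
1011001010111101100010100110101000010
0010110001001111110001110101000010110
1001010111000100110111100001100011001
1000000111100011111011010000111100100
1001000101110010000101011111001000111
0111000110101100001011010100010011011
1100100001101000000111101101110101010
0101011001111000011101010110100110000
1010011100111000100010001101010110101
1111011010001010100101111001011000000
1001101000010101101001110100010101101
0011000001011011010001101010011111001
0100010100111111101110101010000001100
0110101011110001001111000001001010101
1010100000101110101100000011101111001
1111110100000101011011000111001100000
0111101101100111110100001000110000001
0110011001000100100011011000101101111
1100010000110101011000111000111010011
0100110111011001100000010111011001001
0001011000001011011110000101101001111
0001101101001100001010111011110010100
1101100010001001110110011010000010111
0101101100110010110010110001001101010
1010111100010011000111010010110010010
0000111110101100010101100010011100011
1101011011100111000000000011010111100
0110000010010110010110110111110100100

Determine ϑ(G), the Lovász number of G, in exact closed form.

sqrt(37)

Vertex gyxm has 18 neighbors: emwc, nwpc, hgjk, tfdj, bmwa, pnwa, rfjy, wghc, tkrc, rbmp, vrck, durx, zyla, unxs, fzce, ubob, adqn, tifc.
Vertex kzvl has 18 neighbors: uxfy, fybf, tfdj, bmwa, pnwa, rfjy, wghc, echk, tkrc, tfdo, nzjp, zzcb, vrck, acmi, unxs, pyom, adqn, rgls.
deg(yymy) = 18; N(yymy) = {emwc, hgjk, tfdj, xowa, rfjy, wghc, echk, qrsu, tkrc, rbmp, nzjp, zzcb, oumw, rrwh, acmi, zyla, adqn, tvnm}.
Vertex vrck has 18 neighbors: kzvl, uxfy, nwpc, xowa, wghc, echk, qrsu, rbmp, nzjp, zzcb, zyla, unxs, gyxm, ubob, pyom, ydry, adqn, tifc.
Every vertex has degree 18 (N=37); strongly regular (37,18,8,9).
Distinct eigenvalues (to 3 d.p.): [18.0, 2.541, -3.541].
Lovász (edge-transitive): ϑ = −37·(-sqrt(37)/2 - 1/2)/((18)−(-sqrt(37)/2 - 1/2)) = sqrt(37).
ϑ(G) ≈ 6.082762530.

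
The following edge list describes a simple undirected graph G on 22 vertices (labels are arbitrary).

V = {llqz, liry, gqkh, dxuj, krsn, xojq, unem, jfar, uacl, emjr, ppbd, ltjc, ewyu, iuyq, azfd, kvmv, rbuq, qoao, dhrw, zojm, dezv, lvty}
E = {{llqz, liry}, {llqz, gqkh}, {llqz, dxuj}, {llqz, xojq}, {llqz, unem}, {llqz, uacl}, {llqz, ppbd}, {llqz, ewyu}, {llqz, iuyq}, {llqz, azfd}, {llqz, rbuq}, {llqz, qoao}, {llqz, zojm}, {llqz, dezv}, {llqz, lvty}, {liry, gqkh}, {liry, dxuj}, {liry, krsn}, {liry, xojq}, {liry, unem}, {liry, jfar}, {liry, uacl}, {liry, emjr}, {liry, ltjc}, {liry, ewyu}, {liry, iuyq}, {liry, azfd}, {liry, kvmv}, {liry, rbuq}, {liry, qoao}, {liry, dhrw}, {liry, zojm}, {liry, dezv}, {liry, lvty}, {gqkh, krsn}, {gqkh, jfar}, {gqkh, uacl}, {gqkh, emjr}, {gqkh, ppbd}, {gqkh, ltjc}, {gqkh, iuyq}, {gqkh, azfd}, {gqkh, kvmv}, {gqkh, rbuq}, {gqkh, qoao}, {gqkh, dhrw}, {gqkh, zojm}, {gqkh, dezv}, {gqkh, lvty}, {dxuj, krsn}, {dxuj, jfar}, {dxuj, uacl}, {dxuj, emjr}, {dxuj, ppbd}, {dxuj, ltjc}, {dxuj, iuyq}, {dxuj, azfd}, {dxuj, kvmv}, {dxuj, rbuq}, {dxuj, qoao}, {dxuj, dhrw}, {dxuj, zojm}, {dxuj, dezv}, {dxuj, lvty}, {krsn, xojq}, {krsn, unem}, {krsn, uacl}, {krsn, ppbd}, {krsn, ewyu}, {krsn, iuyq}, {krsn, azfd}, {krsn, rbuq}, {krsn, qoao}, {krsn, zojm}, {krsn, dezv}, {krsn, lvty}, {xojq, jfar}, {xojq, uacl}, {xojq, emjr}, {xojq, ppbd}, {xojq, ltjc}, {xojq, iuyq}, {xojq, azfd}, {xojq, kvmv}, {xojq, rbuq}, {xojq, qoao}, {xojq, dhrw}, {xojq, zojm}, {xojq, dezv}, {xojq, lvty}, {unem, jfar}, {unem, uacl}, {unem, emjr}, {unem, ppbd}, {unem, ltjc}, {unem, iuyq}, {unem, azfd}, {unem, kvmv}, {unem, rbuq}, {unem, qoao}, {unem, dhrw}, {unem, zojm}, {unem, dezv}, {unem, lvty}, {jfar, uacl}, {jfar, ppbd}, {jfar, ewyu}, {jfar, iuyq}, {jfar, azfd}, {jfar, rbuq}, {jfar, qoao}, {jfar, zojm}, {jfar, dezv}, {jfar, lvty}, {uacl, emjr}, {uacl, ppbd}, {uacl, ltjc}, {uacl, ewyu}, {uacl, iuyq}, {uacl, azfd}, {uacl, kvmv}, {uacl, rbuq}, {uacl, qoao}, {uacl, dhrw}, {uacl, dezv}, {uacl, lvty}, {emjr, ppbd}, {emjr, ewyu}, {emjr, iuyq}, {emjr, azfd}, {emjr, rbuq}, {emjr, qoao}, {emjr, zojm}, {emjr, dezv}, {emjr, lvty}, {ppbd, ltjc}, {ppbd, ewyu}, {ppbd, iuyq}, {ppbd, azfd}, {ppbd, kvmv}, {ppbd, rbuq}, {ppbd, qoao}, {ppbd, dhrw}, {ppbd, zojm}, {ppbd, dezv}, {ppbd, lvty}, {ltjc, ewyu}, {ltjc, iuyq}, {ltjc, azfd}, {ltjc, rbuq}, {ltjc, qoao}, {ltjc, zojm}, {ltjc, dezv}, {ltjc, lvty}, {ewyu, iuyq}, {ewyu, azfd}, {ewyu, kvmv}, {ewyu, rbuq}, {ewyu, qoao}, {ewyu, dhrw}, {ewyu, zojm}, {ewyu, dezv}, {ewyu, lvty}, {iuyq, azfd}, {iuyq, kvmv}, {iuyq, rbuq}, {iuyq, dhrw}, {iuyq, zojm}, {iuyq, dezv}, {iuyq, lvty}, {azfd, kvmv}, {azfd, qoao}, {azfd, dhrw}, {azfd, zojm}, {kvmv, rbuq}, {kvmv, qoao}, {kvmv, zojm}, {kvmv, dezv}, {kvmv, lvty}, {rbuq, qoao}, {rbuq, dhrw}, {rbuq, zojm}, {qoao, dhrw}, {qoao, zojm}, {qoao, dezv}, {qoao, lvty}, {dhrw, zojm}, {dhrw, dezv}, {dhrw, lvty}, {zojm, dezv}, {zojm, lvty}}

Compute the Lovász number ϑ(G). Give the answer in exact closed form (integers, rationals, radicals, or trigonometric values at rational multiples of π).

7

deg(ewyu) = 17; N(ewyu) = {llqz, liry, krsn, jfar, uacl, emjr, ppbd, ltjc, iuyq, azfd, kvmv, rbuq, qoao, dhrw, zojm, dezv, lvty}.
deg(dhrw) = 15; N(dhrw) = {liry, gqkh, dxuj, xojq, unem, uacl, ppbd, ewyu, iuyq, azfd, rbuq, qoao, zojm, dezv, lvty}.
N(ppbd) = {llqz, gqkh, dxuj, krsn, xojq, unem, jfar, uacl, emjr, ltjc, ewyu, iuyq, azfd, kvmv, rbuq, qoao, dhrw, zojm, dezv, lvty}, |N(ppbd)| = 20.
N(gqkh) = {llqz, liry, krsn, jfar, uacl, emjr, ppbd, ltjc, iuyq, azfd, kvmv, rbuq, qoao, dhrw, zojm, dezv, lvty}, |N(gqkh)| = 17.
Complete 6-partite, parts [7, 5, 4, 2, 2, 2]: perfect, ϑ = α = 7.
= 7.0000000… (decimal).
Check 7 ≤ 7 ≤ 7: collapsed.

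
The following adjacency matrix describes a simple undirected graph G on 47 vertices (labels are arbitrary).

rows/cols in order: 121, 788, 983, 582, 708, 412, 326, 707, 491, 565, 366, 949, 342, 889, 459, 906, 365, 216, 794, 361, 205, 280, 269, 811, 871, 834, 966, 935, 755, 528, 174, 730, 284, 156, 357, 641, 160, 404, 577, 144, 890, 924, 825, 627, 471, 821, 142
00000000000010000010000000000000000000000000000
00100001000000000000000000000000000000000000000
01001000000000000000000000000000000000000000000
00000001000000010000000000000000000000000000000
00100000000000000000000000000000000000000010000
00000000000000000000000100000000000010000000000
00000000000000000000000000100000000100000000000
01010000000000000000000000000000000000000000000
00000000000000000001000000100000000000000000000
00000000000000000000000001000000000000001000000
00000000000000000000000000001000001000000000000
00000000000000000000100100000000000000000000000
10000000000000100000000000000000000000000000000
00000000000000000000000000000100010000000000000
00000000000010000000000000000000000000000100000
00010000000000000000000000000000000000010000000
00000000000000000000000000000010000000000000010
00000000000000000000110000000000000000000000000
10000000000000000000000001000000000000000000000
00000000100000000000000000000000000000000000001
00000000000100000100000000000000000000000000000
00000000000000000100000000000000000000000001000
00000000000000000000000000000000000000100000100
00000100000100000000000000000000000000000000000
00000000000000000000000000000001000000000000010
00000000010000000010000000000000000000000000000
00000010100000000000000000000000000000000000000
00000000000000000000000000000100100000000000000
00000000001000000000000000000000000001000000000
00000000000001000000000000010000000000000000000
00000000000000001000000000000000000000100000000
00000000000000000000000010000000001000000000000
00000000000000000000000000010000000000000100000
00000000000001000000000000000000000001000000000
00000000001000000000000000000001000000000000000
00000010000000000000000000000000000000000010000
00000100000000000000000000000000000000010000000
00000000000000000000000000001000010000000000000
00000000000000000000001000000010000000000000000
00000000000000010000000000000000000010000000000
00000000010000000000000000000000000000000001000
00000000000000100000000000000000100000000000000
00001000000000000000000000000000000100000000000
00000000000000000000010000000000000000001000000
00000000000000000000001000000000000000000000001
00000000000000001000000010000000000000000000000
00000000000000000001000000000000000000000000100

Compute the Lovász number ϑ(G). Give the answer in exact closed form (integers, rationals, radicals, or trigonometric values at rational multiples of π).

deg(825) = 2; N(825) = {708, 641}.
N(357) = {366, 730}, |N(357)| = 2.
deg(144) = 2; N(144) = {906, 160}.
Vertex 577 has 2 neighbors: 269, 174.
2-regular, N=47; connected 2-regular on 47 ⇒ C_{47}.
A has 24 distinct eigenvalues ≈ [2.0, 1.9822, 1.9289, 1.8413, 1.7208, 1.5696, 1.3904, 1.1864, 0.9612, 0.7188, 0.4636, 0.2002, -0.0668, -0.3327, -0.5926, -0.8419, -1.0762, -1.2913, -1.4833, -1.6489, -1.785, -1.8893, -1.9599, -1.9955].
Lovász: ϑ = −47(-2*cos(pi/47))/(2+-(-1)*2*cos(pi/47)) = 47*cos(pi/47)/(cos(pi/47) + 1).
Numerically 23.4737315.
Sandwich: α(G)=23 ≤ ϑ(G)=47*cos(pi/47)/(cos(pi/47) + 1) ≤ χ(Ḡ)=24 (both strict).

47*cos(pi/47)/(cos(pi/47) + 1)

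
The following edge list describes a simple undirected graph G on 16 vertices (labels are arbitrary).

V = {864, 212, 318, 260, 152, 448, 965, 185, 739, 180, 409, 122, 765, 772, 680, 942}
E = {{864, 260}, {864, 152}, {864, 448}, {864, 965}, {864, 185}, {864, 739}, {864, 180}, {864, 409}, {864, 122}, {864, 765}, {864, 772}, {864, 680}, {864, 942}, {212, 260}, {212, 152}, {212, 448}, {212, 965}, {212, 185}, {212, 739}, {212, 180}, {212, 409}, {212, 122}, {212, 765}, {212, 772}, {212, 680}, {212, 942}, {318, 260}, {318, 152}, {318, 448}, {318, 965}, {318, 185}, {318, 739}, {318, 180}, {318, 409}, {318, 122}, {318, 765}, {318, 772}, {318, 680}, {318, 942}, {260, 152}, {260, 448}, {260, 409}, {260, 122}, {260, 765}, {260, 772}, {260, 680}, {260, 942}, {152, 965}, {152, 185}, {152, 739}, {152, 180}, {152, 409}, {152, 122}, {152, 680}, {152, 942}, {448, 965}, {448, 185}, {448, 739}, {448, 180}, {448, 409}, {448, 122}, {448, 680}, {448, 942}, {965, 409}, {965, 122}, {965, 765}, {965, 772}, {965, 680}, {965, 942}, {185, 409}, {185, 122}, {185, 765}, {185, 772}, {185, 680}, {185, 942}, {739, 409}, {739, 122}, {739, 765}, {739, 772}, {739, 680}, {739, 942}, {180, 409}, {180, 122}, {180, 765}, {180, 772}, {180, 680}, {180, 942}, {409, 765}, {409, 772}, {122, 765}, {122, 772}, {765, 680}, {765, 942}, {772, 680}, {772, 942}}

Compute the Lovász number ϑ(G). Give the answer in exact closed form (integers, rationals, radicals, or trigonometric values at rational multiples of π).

deg(318) = 13; N(318) = {260, 152, 448, 965, 185, 739, 180, 409, 122, 765, 772, 680, 942}.
deg(965) = 11; N(965) = {864, 212, 318, 152, 448, 409, 122, 765, 772, 680, 942}.
Vertex 680 has 12 neighbors: 864, 212, 318, 260, 152, 448, 965, 185, 739, 180, 765, 772.
N(864) = {260, 152, 448, 965, 185, 739, 180, 409, 122, 765, 772, 680, 942}, |N(864)| = 13.
4 parts of sizes [5, 4, 4, 3]; α(G) = 5 = ϑ (perfect).
≈ 5.0000 (to 4 d.p.).
Lovász sandwich 5 ≤ 5 ≤ 5: collapsed.

5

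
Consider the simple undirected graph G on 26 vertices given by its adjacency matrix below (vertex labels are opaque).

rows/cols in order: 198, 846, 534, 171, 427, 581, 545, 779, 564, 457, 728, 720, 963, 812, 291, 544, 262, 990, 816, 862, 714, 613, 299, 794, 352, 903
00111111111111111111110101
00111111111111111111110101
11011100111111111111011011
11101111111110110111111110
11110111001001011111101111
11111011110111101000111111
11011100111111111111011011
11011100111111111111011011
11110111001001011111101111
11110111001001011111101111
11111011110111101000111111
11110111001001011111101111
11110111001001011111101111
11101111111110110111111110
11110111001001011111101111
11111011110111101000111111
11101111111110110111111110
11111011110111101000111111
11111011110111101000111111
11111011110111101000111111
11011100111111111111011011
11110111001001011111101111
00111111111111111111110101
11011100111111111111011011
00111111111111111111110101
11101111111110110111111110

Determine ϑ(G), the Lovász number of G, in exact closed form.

7

Vertex 262 has 22 neighbors: 198, 846, 534, 427, 581, 545, 779, 564, 457, 728, 720, 963, 291, 544, 990, 816, 862, 714, 613, 299, 794, 352.
Vertex 714 has 21 neighbors: 198, 846, 171, 427, 581, 564, 457, 728, 720, 963, 812, 291, 544, 262, 990, 816, 862, 613, 299, 352, 903.
Vertex 299 has 22 neighbors: 534, 171, 427, 581, 545, 779, 564, 457, 728, 720, 963, 812, 291, 544, 262, 990, 816, 862, 714, 613, 794, 903.
N(352) = {534, 171, 427, 581, 545, 779, 564, 457, 728, 720, 963, 812, 291, 544, 262, 990, 816, 862, 714, 613, 794, 903}, |N(352)| = 22.
G = K_{7,6,5,4,4}: α = 7 = χ(Ḡ), so ϑ = 7.
Numerically 7.000000000.
Check 7 ≤ 7 ≤ 7: collapsed.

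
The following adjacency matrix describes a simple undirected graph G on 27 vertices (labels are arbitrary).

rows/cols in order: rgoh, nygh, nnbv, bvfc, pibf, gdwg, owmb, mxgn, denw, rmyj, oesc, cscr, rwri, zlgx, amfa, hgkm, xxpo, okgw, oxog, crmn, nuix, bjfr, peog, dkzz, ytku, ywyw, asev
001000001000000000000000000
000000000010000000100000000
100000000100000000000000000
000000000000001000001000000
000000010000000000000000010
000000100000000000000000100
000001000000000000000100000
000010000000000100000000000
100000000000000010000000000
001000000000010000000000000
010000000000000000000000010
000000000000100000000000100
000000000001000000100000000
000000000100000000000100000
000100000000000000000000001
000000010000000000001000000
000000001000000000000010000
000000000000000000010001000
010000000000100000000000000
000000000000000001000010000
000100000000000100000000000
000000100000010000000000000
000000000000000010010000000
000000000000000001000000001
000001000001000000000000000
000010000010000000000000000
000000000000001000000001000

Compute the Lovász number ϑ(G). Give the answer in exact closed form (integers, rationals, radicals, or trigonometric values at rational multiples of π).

27*cos(pi/27)/(cos(pi/27) + 1)

Vertex dkzz has 2 neighbors: okgw, asev.
Vertex nnbv has 2 neighbors: rgoh, rmyj.
Vertex oesc has 2 neighbors: nygh, ywyw.
Vertex denw has 2 neighbors: rgoh, xxpo.
Every vertex has degree 2 (N=27); this is C_{27}, the 27-cycle.
spec(A) ≈ [2.0, 1.94609, 1.787265, 1.532089, 1.194317, 0.79216, 0.347296, -0.11629, -0.573606, -1.0, -1.372483, -1.670976, -1.879385, -1.986477] (distinct, 6 d.p.).
Lovász: ϑ = −27(-2*cos(pi/27))/(2+-(-1)*2*cos(pi/27)) = 27*cos(pi/27)/(cos(pi/27) + 1).
= 13.45420… (decimal).
Check 13 ≤ 27*cos(pi/27)/(cos(pi/27) + 1) ≤ 14: both strict.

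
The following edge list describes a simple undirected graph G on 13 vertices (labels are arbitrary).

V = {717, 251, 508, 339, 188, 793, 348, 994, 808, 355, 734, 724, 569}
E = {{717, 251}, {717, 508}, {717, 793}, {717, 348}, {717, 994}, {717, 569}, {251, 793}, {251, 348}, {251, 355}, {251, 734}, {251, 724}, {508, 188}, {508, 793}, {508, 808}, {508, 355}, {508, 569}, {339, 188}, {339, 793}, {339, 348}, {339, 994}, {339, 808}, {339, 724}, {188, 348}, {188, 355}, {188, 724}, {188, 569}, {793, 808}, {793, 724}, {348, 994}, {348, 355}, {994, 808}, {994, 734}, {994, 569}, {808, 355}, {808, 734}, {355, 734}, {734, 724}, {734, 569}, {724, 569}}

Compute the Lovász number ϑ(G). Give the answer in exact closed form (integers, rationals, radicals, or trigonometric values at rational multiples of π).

N(188) = {508, 339, 348, 355, 724, 569}, |N(188)| = 6.
Vertex 717 has 6 neighbors: 251, 508, 793, 348, 994, 569.
Vertex 569 has 6 neighbors: 717, 508, 188, 994, 734, 724.
N(348) = {717, 251, 339, 188, 994, 355}, |N(348)| = 6.
deg(v) = 6 for all v (|V|=13); SR(13,6,2,3) — a Paley graph.
Distinct eigenvalues (to 4 d.p.): [6.0, 1.3028, -2.3028].
Lovász: ϑ = −13(-sqrt(13)/2 - 1/2)/(6+-(-sqrt(13)/2 - 1/2)) = sqrt(13).
Numerically 3.6056.

sqrt(13)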